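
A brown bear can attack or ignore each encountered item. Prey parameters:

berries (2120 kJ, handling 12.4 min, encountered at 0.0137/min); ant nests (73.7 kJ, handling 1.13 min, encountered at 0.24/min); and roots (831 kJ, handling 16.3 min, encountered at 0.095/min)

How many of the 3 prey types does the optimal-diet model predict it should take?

3

Profitabilities (E/h, kJ/min): berries 171, ant nests 65.2, roots 51. Add prey in this order while the next type's profitability exceeds the intake rate on those already taken.
Rate on top 1: 24.83. ant nests: 65.2 > 24.83 → include.
Rate on top 2: 32.43. roots: 51 > 32.43 → include.
Optimal diet: berries, ant nests, roots — 3 of 3 types.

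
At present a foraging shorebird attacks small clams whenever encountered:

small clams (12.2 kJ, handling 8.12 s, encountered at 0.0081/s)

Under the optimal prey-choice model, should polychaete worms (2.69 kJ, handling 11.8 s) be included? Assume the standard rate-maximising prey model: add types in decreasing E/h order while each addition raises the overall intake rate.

Current rate: (0.0081×12.2)/(1 + 0.0081×8.12) = 0.09272 kJ/s.
Profitability of polychaete worms: 2.69/11.8 = 0.228 kJ/s.
0.228 > 0.09272, so adding polychaete worms raises the average — include it.

Yes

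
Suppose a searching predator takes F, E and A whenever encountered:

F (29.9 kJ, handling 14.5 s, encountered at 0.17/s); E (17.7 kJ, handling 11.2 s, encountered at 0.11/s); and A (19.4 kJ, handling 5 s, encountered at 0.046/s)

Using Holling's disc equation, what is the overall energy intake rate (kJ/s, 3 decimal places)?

Energy encountered per unit search time: 0.17×29.9 + 0.11×17.7 + 0.046×19.4 = 7.922 kJ/s.
Handling time per unit search time: 0.17×14.5 + 0.11×11.2 + 0.046×5 = 3.927.
Rate = 7.922/(1 + 3.927) = 1.608 kJ/s.

1.608 kJ/s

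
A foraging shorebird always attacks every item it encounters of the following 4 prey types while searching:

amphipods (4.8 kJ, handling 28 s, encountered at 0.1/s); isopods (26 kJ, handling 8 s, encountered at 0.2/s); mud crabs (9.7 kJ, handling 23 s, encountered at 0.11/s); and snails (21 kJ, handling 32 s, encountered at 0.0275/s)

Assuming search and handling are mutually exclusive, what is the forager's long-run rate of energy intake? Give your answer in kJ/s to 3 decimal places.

0.831 kJ/s

Energy encountered per unit search time: 0.1×4.8 + 0.2×26 + 0.11×9.7 + 0.0275×21 = 7.325 kJ/s.
Handling time per unit search time: 0.1×28 + 0.2×8 + 0.11×23 + 0.0275×32 = 7.81.
Rate = 7.325/(1 + 7.81) = 0.8314 kJ/s.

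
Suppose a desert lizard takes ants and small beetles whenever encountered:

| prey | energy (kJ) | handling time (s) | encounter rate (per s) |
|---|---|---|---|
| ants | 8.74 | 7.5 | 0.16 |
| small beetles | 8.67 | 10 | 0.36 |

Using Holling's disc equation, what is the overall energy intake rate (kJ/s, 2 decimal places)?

0.78 kJ/s

R = Σλ_iE_i / (1 + Σλ_ih_i)
Numerator: 0.16×8.74 + 0.36×8.67 = 4.52
Denominator: 1 + 0.16×7.5 + 0.36×10 = 5.8
R = 4.52/5.8 = 0.7792 kJ/s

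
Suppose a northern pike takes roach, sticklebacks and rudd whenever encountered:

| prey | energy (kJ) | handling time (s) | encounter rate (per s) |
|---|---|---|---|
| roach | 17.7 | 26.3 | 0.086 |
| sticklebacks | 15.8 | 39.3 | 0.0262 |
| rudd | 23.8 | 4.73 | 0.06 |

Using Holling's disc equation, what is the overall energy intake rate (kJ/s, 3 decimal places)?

R = Σλ_iE_i / (1 + Σλ_ih_i)
Numerator: 0.086×17.7 + 0.0262×15.8 + 0.06×23.8 = 3.364
Denominator: 1 + 0.086×26.3 + 0.0262×39.3 + 0.06×4.73 = 4.575
R = 3.364/4.575 = 0.7353 kJ/s

0.735 kJ/s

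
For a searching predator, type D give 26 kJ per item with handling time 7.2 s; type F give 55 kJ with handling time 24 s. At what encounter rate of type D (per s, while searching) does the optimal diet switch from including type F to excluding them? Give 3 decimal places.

At the threshold, the rate on type D alone equals the profitability of type F: λ·26/(1 + λ·7.2) = 55/24 = 2.292.
Rearranging, λ(26 − 2.292×7.2) = 2.292, so λ = 2.292/9.5 = 0.2412 per s.

0.241 per s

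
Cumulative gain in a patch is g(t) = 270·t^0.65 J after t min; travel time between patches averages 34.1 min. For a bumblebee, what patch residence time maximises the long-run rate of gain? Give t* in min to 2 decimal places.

63.33 min

By the marginal value theorem, leave when the instantaneous gain rate g'(t) equals the habitat-wide average g(t)/(T + t).
g'(t) = 0.65·270·t^-0.35. Setting 0.65·270·t^-0.35 = 270·t^0.65/(34.1+t) gives 0.65(34.1+t) = t, so 0.35·t = 0.65×34.1.
t* = 0.65×34.1/0.35 = 63.33 min.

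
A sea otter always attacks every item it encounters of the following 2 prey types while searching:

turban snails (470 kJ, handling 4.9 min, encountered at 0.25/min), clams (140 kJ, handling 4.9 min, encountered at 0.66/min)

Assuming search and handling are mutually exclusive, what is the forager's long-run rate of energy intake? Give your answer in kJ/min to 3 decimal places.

R = (0.25×470 + 0.66×140) / (1 + 0.25×4.9 + 0.66×4.9) = 209.9/5.459 = 38.45 kJ/min.

38.450 kJ/min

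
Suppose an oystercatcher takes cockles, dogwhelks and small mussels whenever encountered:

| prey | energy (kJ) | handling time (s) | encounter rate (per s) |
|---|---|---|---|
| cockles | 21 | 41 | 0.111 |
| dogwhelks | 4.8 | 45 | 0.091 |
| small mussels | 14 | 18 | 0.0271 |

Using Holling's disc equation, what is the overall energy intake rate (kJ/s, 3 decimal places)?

0.311 kJ/s

Energy encountered per unit search time: 0.111×21 + 0.091×4.8 + 0.0271×14 = 3.147 kJ/s.
Handling time per unit search time: 0.111×41 + 0.091×45 + 0.0271×18 = 9.134.
Rate = 3.147/(1 + 9.134) = 0.3106 kJ/s.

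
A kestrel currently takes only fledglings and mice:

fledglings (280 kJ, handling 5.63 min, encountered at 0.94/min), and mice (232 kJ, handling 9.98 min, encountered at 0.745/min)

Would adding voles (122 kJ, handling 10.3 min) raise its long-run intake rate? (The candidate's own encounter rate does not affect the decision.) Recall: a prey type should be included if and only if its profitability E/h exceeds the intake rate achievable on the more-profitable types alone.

Current rate: (0.94×280 + 0.745×232)/(1 + 0.94×5.63 + 0.745×9.98) = 31.76 kJ/min.
Profitability of voles: 122/10.3 = 11.84 kJ/min.
Since 11.84 < R, time spent handling voles is better spent searching.

No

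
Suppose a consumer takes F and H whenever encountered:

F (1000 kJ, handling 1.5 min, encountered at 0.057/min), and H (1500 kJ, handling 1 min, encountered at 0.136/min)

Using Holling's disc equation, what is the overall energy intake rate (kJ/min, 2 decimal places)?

Energy encountered per unit search time: 0.057×1000 + 0.136×1500 = 261 kJ/min.
Handling time per unit search time: 0.057×1.5 + 0.136×1 = 0.2215.
Rate = 261/(1 + 0.2215) = 213.7 kJ/min.

213.67 kJ/min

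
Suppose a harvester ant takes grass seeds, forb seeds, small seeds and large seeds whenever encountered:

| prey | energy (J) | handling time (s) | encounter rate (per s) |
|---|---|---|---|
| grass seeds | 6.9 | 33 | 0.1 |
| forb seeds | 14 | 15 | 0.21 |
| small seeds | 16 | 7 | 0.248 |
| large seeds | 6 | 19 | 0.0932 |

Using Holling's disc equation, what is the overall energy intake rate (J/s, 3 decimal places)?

R = Σλ_iE_i / (1 + Σλ_ih_i)
Numerator: 0.1×6.9 + 0.21×14 + 0.248×16 + 0.0932×6 = 8.157
Denominator: 1 + 0.1×33 + 0.21×15 + 0.248×7 + 0.0932×19 = 10.96
R = 8.157/10.96 = 0.7445 J/s

0.744 J/s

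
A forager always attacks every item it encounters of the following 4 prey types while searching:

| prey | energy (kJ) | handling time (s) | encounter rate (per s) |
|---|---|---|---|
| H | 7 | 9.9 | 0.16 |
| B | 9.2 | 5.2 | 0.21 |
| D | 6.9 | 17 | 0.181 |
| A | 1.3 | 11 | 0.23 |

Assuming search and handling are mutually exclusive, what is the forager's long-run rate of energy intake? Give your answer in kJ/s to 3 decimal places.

R = Σλ_iE_i / (1 + Σλ_ih_i)
Numerator: 0.16×7 + 0.21×9.2 + 0.181×6.9 + 0.23×1.3 = 4.6
Denominator: 1 + 0.16×9.9 + 0.21×5.2 + 0.181×17 + 0.23×11 = 9.283
R = 4.6/9.283 = 0.4955 kJ/s

0.496 kJ/s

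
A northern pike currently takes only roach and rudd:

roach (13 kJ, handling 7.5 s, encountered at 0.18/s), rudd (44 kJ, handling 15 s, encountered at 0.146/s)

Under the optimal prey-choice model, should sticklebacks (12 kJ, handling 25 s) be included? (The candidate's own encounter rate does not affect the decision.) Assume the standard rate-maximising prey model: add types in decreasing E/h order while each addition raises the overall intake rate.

No

Current rate: (0.18×13 + 0.146×44)/(1 + 0.18×7.5 + 0.146×15) = 1.93 kJ/s.
Profitability of sticklebacks: 12/25 = 0.48 kJ/s.
Since 0.48 < R, time spent handling sticklebacks is better spent searching.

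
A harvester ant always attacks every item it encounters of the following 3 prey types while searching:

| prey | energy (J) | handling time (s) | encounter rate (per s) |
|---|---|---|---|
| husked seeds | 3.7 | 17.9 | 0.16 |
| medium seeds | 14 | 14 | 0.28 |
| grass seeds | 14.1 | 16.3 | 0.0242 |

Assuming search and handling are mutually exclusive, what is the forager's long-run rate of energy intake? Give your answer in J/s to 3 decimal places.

0.593 J/s

R = (0.16×3.7 + 0.28×14 + 0.0242×14.1) / (1 + 0.16×17.9 + 0.28×14 + 0.0242×16.3) = 4.853/8.178 = 0.5934 J/s.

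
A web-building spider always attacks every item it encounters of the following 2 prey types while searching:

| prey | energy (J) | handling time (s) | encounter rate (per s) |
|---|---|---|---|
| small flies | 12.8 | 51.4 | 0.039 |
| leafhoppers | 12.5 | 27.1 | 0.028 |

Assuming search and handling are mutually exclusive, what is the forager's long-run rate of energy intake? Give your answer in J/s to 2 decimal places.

R = Σλ_iE_i / (1 + Σλ_ih_i)
Numerator: 0.039×12.8 + 0.028×12.5 = 0.8492
Denominator: 1 + 0.039×51.4 + 0.028×27.1 = 3.763
R = 0.8492/3.763 = 0.2256 J/s

0.23 J/s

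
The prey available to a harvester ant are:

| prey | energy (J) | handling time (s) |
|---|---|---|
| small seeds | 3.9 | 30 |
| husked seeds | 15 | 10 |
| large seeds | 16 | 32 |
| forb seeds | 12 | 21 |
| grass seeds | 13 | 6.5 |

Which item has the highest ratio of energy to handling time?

Profitability E/h (J/s): small seeds = 3.9/30 = 0.13, husked seeds = 15/10 = 1.5, large seeds = 16/32 = 0.5, forb seeds = 12/21 = 0.571, grass seeds = 13/6.5 = 2.
Ranked: grass seeds > husked seeds > forb seeds > large seeds > small seeds.

grass seeds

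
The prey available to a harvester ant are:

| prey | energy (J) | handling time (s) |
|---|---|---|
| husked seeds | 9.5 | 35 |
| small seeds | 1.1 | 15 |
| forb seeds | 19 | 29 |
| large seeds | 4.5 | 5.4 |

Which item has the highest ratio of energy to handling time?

In descending order of E/h:
large seeds: 4.5/5.4 = 0.833 J/s
forb seeds: 19/29 = 0.655 J/s
husked seeds: 9.5/35 = 0.271 J/s
small seeds: 1.1/15 = 0.0733 J/s

large seeds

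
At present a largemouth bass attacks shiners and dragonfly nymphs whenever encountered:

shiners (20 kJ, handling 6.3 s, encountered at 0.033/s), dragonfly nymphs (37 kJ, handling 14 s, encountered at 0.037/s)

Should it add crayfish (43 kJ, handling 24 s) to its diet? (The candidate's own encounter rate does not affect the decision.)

Yes

On shiners and dragonfly nymphs alone, R = ΣλE/(1+Σλh) = 2.029/1.726 = 1.176 kJ/s.
crayfish: E/h = 43/24 = 1.792 kJ/s.
Since 1.792 > R, including crayfish increases the long-run rate.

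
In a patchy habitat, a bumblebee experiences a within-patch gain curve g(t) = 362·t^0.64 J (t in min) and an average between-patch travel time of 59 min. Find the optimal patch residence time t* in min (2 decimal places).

104.89 min

Maximise g(t)/(T+t): set derivative to zero → g'(t)(T+t) = g(t).
g'(t) = 0.64·362·t^-0.36. Setting 0.64·362·t^-0.36 = 362·t^0.64/(59+t) gives 0.64(59+t) = t, so 0.36·t = 0.64×59.
t* = 0.64×59/0.36 = 104.9 min.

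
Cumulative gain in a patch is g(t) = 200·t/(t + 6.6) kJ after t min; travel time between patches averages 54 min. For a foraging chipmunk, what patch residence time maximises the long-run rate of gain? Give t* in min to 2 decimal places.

Maximise g(t)/(T+t): set derivative to zero → g'(t)(T+t) = g(t).
g'(t) = 200·6.6/(t + 6.6)². Setting 200·6.6/(t+6.6)² = 200t/[(t+6.6)(54+t)] gives 6.6(54+t) = t(t+6.6), so t² = 6.6×54 = 356.4.
t* = √356.4 = 18.88 min.

18.88 min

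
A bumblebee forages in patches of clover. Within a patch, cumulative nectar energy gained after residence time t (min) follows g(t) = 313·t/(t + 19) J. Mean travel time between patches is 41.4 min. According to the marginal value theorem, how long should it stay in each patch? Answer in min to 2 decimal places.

Maximise g(t)/(T+t): set derivative to zero → g'(t)(T+t) = g(t).
g'(t) = 313·19/(t + 19)². Setting 313·19/(t+19)² = 313t/[(t+19)(41.4+t)] gives 19(41.4+t) = t(t+19), so t² = 19×41.4 = 786.6.
t* = √786.6 = 28.05 min.

28.05 min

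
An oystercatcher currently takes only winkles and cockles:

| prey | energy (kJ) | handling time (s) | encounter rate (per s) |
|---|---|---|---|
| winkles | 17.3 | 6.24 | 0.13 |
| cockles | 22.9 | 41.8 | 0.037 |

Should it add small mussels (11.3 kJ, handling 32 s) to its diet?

No

On winkles and cockles alone, R = ΣλE/(1+Σλh) = 3.096/3.358 = 0.9221 kJ/s.
Profitability of small mussels: 11.3/32 = 0.3531 kJ/s.
0.3531 < 0.9221, so adding small mussels would lower the average — exclude it.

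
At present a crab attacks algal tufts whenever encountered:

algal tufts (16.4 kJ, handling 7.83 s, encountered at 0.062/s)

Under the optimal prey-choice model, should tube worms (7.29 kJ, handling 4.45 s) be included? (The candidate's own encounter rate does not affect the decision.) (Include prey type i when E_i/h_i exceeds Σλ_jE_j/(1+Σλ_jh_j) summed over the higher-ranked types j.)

On algal tufts alone, R = ΣλE/(1+Σλh) = 1.017/1.485 = 0.6845 kJ/s.
tube worms: E/h = 7.29/4.45 = 1.638 kJ/s.
Since 1.638 > R, including tube worms increases the long-run rate.

Yes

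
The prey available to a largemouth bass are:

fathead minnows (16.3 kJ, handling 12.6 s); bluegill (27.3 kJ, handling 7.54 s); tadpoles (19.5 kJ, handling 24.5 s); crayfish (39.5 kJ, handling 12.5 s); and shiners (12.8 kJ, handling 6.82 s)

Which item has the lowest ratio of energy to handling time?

Profitability E/h (kJ/s): fathead minnows = 16.3/12.6 = 1.29, bluegill = 27.3/7.54 = 3.62, tadpoles = 19.5/24.5 = 0.796, crayfish = 39.5/12.5 = 3.16, shiners = 12.8/6.82 = 1.88.
Ranked: bluegill > crayfish > shiners > fathead minnows > tadpoles.

tadpoles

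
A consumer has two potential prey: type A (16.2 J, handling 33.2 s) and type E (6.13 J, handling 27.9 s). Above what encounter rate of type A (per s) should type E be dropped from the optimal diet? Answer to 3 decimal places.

Drop type E once their profitability E₂/h₂ falls below the rate achievable on type A alone: E₂/h₂ = λE₁/(1 + λh₁).
Solve for λ: λE₁h₂ = E₂(1 + λh₁) → λ(E₁h₂ − E₂h₁) = E₂ → λ = E₂/(E₁h₂ − E₂h₁).
λ = 6.13/(16.2×27.9 − 6.13×33.2) = 6.13/248.5 = 0.02467 per s.

0.025 per s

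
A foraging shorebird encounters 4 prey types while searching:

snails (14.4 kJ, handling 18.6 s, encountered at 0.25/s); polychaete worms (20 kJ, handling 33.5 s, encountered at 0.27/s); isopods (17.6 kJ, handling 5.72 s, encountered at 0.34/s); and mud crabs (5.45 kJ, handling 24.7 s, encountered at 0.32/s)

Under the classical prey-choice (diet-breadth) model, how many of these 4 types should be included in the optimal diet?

1

Rank by E/h (kJ/s): isopods 3.08, snails 0.774, polychaete worms 0.597, mud crabs 0.221. Include each in turn until the next type's E/h falls below the running intake rate.
Rate on top 1: 2.032. snails: 0.774 < 2.032 → exclude; stop.
Optimal diet: isopods — 1 of 4 types.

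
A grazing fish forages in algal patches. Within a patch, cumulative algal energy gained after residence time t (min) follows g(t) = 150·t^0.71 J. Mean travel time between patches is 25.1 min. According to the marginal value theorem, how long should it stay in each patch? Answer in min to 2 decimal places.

Optimal t* satisfies g'(t*) = g(t*)/(T + t*).
g'(t) = 0.71·150·t^-0.29. Setting 0.71·150·t^-0.29 = 150·t^0.71/(25.1+t) gives 0.71(25.1+t) = t, so 0.29·t = 0.71×25.1.
t* = 0.71×25.1/0.29 = 61.45 min.

61.45 min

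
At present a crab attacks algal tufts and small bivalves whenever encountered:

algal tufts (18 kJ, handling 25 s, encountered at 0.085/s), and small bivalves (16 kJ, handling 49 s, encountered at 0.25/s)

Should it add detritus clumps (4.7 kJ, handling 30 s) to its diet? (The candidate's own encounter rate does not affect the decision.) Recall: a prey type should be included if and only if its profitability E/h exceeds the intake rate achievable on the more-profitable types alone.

Current rate: (0.085×18 + 0.25×16)/(1 + 0.085×25 + 0.25×49) = 0.3597 kJ/s.
Profitability of detritus clumps: 4.7/30 = 0.1567 kJ/s.
0.1567 < 0.3597, so adding detritus clumps would lower the average — exclude it.

No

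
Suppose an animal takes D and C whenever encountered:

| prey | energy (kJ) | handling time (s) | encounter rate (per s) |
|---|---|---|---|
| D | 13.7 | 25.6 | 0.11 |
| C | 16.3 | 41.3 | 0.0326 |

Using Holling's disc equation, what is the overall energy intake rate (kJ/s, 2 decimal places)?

R = Σλ_iE_i / (1 + Σλ_ih_i)
Numerator: 0.11×13.7 + 0.0326×16.3 = 2.038
Denominator: 1 + 0.11×25.6 + 0.0326×41.3 = 5.162
R = 2.038/5.162 = 0.3949 kJ/s

0.39 kJ/s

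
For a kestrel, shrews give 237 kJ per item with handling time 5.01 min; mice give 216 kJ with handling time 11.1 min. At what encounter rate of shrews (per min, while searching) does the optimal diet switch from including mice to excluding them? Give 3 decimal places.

At the threshold, the rate on shrews alone equals the profitability of mice: λ·237/(1 + λ·5.01) = 216/11.1 = 19.46.
Rearranging, λ(237 − 19.46×5.01) = 19.46, so λ = 19.46/139.5 = 0.1395 per min.

0.139 per min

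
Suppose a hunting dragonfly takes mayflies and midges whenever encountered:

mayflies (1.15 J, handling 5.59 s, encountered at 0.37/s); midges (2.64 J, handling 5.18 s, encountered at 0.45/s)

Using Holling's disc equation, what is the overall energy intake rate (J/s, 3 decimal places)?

R = Σλ_iE_i / (1 + Σλ_ih_i)
Numerator: 0.37×1.15 + 0.45×2.64 = 1.614
Denominator: 1 + 0.37×5.59 + 0.45×5.18 = 5.399
R = 1.614/5.399 = 0.2988 J/s

0.299 J/s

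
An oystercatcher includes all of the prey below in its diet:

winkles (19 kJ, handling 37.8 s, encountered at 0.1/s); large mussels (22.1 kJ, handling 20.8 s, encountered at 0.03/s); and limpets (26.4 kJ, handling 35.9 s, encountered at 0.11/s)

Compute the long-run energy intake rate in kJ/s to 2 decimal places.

0.58 kJ/s

R = Σλ_iE_i / (1 + Σλ_ih_i)
Numerator: 0.1×19 + 0.03×22.1 + 0.11×26.4 = 5.467
Denominator: 1 + 0.1×37.8 + 0.03×20.8 + 0.11×35.9 = 9.353
R = 5.467/9.353 = 0.5845 kJ/s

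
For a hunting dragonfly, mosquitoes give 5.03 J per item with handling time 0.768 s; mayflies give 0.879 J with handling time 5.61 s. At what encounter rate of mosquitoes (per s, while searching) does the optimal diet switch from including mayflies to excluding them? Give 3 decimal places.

The zero-one rule: include mayflies iff E₂/h₂ > λE₁/(1+λh₁). Equality gives the switch point.
λE₁h₂ = E₂ + λE₂h₁ ⇒ λ = E₂/(E₁h₂ − E₂h₁) = 0.879/(28.22 − 0.6751) = 0.03191 per s.

0.032 per s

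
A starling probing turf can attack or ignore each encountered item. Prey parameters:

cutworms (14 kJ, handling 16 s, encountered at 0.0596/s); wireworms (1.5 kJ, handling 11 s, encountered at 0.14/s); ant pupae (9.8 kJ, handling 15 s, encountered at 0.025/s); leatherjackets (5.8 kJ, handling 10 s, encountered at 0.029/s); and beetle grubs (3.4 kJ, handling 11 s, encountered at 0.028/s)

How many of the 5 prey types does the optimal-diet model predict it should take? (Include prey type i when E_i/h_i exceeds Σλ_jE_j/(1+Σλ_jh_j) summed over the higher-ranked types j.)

Profitabilities (E/h, kJ/s): cutworms 0.875, ant pupae 0.653, leatherjackets 0.58, beetle grubs 0.309, wireworms 0.136. Add prey in this order while the next type's profitability exceeds the intake rate on those already taken.
Rate on top 1: 0.4271. ant pupae: 0.653 > 0.4271 → include.
Rate on top 2: 0.4635. leatherjackets: 0.58 > 0.4635 → include.
Rate on top 3: 0.4764. beetle grubs: 0.309 < 0.4764 → exclude; stop.
Optimal diet: cutworms, ant pupae, leatherjackets — 3 of 5 types.

3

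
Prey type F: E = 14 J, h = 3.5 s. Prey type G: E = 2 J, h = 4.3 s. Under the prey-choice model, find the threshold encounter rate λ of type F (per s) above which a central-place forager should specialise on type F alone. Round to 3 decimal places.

The zero-one rule: include type G iff E₂/h₂ > λE₁/(1+λh₁). Equality gives the switch point.
λE₁h₂ = E₂ + λE₂h₁ ⇒ λ = E₂/(E₁h₂ − E₂h₁) = 2/(60.2 − 7) = 0.03759 per s.

0.038 per s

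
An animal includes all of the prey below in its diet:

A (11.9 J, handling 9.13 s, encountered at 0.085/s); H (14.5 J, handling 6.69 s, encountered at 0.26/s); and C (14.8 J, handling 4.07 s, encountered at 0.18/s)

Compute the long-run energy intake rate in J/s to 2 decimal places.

Energy encountered per unit search time: 0.085×11.9 + 0.26×14.5 + 0.18×14.8 = 7.446 J/s.
Handling time per unit search time: 0.085×9.13 + 0.26×6.69 + 0.18×4.07 = 3.248.
Rate = 7.446/(1 + 3.248) = 1.753 J/s.

1.75 J/s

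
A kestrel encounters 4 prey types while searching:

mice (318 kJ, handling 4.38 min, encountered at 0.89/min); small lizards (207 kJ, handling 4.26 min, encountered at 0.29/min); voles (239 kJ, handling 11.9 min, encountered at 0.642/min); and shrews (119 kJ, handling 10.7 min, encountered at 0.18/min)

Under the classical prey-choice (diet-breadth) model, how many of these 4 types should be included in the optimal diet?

Rank by E/h (kJ/min): mice 72.6, small lizards 48.6, voles 20.1, shrews 11.1. Include each in turn until the next type's E/h falls below the running intake rate.
Rate on top 1: 57.78. small lizards: 48.6 < 57.78 → exclude; stop.
Optimal diet: mice — 1 of 4 types.

1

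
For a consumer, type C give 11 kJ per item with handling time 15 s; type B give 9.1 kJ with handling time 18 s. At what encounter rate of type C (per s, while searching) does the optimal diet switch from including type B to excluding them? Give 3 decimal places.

The zero-one rule: include type B iff E₂/h₂ > λE₁/(1+λh₁). Equality gives the switch point.
λE₁h₂ = E₂ + λE₂h₁ ⇒ λ = E₂/(E₁h₂ − E₂h₁) = 9.1/(198 − 136.5) = 0.148 per s.

0.148 per s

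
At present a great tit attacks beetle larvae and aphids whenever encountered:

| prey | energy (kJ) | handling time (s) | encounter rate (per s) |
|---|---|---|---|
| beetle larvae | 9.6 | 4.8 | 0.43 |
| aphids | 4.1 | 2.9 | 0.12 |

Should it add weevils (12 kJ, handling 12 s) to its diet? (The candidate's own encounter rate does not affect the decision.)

Intake rate on the current diet: R = (0.43×9.6 + 0.12×4.1) / (1 + 0.43×4.8 + 0.12×2.9) = 4.62/3.412 = 1.354 kJ/s.
Profitability of weevils: 12/12 = 1 kJ/s.
1 < 1.354, so adding weevils would lower the average — exclude it.

No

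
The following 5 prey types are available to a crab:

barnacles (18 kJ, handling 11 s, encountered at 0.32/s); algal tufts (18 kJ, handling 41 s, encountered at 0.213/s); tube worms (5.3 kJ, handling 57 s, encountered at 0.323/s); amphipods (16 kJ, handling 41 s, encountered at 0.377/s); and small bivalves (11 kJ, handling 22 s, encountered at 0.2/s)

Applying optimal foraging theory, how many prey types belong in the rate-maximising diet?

1

E/h in descending order: barnacles 1.64, small bivalves 0.5, algal tufts 0.439, amphipods 0.39, tube worms 0.093 kJ/s. The optimal diet is the largest prefix of this list for which every included type satisfies E_i/h_i > R on the types above it.
Rate on top 1: 1.274. small bivalves: 0.5 < 1.274 → exclude; stop.
Optimal diet: barnacles — 1 of 5 types.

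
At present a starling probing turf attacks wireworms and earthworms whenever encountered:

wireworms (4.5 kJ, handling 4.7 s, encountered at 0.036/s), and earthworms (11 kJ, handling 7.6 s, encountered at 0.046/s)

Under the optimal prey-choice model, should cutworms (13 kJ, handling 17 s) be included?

Current rate: (0.036×4.5 + 0.046×11)/(1 + 0.036×4.7 + 0.046×7.6) = 0.4398 kJ/s.
cutworms: E/h = 13/17 = 0.7647 kJ/s.
Since 0.7647 > R, including cutworms increases the long-run rate.

Yes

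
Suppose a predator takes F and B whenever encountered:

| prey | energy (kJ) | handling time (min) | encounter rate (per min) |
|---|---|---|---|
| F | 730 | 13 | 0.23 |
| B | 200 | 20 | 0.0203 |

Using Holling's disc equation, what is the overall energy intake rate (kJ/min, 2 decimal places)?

Energy encountered per unit search time: 0.23×730 + 0.0203×200 = 172 kJ/min.
Handling time per unit search time: 0.23×13 + 0.0203×20 = 3.396.
Rate = 172/(1 + 3.396) = 39.12 kJ/min.

39.12 kJ/min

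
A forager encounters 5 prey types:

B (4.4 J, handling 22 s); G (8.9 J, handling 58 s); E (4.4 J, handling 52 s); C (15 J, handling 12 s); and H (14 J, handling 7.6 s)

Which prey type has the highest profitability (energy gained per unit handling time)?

H

Profitability E/h (J/s): B = 4.4/22 = 0.2, G = 8.9/58 = 0.153, E = 4.4/52 = 0.0846, C = 15/12 = 1.25, H = 14/7.6 = 1.84.
Ranked: H > C > B > G > E.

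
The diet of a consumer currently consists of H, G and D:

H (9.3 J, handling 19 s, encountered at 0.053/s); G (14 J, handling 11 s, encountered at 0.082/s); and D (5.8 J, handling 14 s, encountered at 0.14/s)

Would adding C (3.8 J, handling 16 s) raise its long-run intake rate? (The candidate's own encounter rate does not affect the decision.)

No

Intake rate on the current diet: R = (0.053×9.3 + 0.082×14 + 0.14×5.8) / (1 + 0.053×19 + 0.082×11 + 0.14×14) = 2.453/4.869 = 0.5038 J/s.
C: E/h = 3.8/16 = 0.2375 J/s.
0.2375 < 0.5038, so adding C would lower the average — exclude it.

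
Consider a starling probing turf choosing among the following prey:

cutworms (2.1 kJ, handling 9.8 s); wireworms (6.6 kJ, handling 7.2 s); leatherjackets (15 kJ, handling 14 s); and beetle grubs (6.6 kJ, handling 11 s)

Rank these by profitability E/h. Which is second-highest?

Profitability E/h (kJ/s): cutworms = 2.1/9.8 = 0.214, wireworms = 6.6/7.2 = 0.917, leatherjackets = 15/14 = 1.07, beetle grubs = 6.6/11 = 0.6.
Ranked: leatherjackets > wireworms > beetle grubs > cutworms.

wireworms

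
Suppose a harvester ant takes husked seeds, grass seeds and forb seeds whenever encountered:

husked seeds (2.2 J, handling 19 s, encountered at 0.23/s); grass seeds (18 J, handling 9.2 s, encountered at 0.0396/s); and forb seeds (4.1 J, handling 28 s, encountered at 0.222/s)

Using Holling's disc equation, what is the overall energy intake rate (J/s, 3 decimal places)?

Energy encountered per unit search time: 0.23×2.2 + 0.0396×18 + 0.222×4.1 = 2.129 J/s.
Handling time per unit search time: 0.23×19 + 0.0396×9.2 + 0.222×28 = 10.95.
Rate = 2.129/(1 + 10.95) = 0.1782 J/s.

0.178 J/s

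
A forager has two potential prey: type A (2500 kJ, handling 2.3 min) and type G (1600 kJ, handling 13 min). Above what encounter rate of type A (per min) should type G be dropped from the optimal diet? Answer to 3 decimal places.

The zero-one rule: include type G iff E₂/h₂ > λE₁/(1+λh₁). Equality gives the switch point.
λE₁h₂ = E₂ + λE₂h₁ ⇒ λ = E₂/(E₁h₂ − E₂h₁) = 1600/(3.25e+04 − 3680) = 0.05552 per min.

0.056 per min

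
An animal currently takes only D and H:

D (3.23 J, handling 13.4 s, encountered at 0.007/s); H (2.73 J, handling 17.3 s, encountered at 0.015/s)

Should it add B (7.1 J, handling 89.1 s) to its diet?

Current rate: (0.007×3.23 + 0.015×2.73)/(1 + 0.007×13.4 + 0.015×17.3) = 0.04697 J/s.
Profitability of B: 7.1/89.1 = 0.07969 J/s.
0.07969 > 0.04697, so adding B raises the average — include it.

Yes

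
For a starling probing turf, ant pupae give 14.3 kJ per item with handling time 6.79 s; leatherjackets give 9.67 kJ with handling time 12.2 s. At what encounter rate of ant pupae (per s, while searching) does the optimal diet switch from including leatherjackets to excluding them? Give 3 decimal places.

The zero-one rule: include leatherjackets iff E₂/h₂ > λE₁/(1+λh₁). Equality gives the switch point.
λE₁h₂ = E₂ + λE₂h₁ ⇒ λ = E₂/(E₁h₂ − E₂h₁) = 9.67/(174.5 − 65.66) = 0.08888 per s.

0.089 per s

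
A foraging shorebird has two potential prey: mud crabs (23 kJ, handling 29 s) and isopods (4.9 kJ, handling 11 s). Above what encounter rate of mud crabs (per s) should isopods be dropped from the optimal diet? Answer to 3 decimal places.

0.044 per s

Drop isopods once their profitability E₂/h₂ falls below the rate achievable on mud crabs alone: E₂/h₂ = λE₁/(1 + λh₁).
Solve for λ: λE₁h₂ = E₂(1 + λh₁) → λ(E₁h₂ − E₂h₁) = E₂ → λ = E₂/(E₁h₂ − E₂h₁).
λ = 4.9/(23×11 − 4.9×29) = 4.9/110.9 = 0.04418 per s.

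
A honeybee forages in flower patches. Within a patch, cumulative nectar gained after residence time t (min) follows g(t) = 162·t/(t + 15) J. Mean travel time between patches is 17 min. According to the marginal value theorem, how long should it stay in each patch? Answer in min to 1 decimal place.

Optimal t* satisfies g'(t*) = g(t*)/(T + t*).
g'(t) = 162·15/(t + 15)². Setting 162·15/(t+15)² = 162t/[(t+15)(17+t)] gives 15(17+t) = t(t+15), so t² = 15×17 = 255.
t* = √255 = 15.97 min.

16.0 min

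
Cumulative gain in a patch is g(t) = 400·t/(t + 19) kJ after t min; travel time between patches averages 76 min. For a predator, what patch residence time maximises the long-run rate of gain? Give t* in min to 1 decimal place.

38.0 min

Optimal t* satisfies g'(t*) = g(t*)/(T + t*).
g'(t) = 400·19/(t + 19)². Setting 400·19/(t+19)² = 400t/[(t+19)(76+t)] gives 19(76+t) = t(t+19), so t² = 19×76 = 1444.
t* = √1444 = 38 min.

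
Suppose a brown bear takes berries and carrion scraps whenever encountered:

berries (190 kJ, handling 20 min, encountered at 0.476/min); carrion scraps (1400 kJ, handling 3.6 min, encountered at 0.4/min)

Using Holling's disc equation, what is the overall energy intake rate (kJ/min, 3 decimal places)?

R = Σλ_iE_i / (1 + Σλ_ih_i)
Numerator: 0.476×190 + 0.4×1400 = 650.4
Denominator: 1 + 0.476×20 + 0.4×3.6 = 11.96
R = 650.4/11.96 = 54.38 kJ/min

54.385 kJ/min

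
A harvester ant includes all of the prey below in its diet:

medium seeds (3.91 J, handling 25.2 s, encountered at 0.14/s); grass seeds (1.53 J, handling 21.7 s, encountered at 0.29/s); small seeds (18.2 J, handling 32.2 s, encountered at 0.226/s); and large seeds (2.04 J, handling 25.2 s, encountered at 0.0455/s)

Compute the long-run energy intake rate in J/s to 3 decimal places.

Energy encountered per unit search time: 0.14×3.91 + 0.29×1.53 + 0.226×18.2 + 0.0455×2.04 = 5.197 J/s.
Handling time per unit search time: 0.14×25.2 + 0.29×21.7 + 0.226×32.2 + 0.0455×25.2 = 18.24.
Rate = 5.197/(1 + 18.24) = 0.2701 J/s.

0.270 J/s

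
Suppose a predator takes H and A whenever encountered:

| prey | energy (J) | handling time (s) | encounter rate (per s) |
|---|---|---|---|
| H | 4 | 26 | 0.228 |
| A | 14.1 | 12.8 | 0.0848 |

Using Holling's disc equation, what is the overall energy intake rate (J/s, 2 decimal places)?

Energy encountered per unit search time: 0.228×4 + 0.0848×14.1 = 2.108 J/s.
Handling time per unit search time: 0.228×26 + 0.0848×12.8 = 7.013.
Rate = 2.108/(1 + 7.013) = 0.263 J/s.

0.26 J/s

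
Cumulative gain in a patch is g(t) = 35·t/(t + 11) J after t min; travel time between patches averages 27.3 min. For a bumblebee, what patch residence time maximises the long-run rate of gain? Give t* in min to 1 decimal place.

17.3 min

By the marginal value theorem, leave when the instantaneous gain rate g'(t) equals the habitat-wide average g(t)/(T + t).
g'(t) = 35·11/(t + 11)². Setting 35·11/(t+11)² = 35t/[(t+11)(27.3+t)] gives 11(27.3+t) = t(t+11), so t² = 11×27.3 = 300.3.
t* = √300.3 = 17.33 min.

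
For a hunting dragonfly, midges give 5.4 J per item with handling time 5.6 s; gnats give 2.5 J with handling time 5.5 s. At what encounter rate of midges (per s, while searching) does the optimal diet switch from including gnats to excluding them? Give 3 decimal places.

The zero-one rule: include gnats iff E₂/h₂ > λE₁/(1+λh₁). Equality gives the switch point.
λE₁h₂ = E₂ + λE₂h₁ ⇒ λ = E₂/(E₁h₂ − E₂h₁) = 2.5/(29.7 − 14) = 0.1592 per s.

0.159 per s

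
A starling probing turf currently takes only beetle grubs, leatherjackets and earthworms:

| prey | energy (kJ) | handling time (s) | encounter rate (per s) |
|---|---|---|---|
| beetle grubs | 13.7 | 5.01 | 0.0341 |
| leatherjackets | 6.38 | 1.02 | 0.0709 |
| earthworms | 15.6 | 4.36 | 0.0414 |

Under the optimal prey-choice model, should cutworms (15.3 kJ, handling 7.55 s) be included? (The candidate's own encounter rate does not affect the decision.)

Intake rate on the current diet: R = (0.0341×13.7 + 0.0709×6.38 + 0.0414×15.6) / (1 + 0.0341×5.01 + 0.0709×1.02 + 0.0414×4.36) = 1.565/1.424 = 1.1 kJ/s.
cutworms: E/h = 15.3/7.55 = 2.026 kJ/s.
2.026 > 1.1, so adding cutworms raises the average — include it.

Yes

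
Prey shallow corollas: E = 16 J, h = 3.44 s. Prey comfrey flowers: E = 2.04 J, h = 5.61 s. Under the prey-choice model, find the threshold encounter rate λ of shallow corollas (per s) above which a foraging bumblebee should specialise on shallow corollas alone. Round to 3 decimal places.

The zero-one rule: include comfrey flowers iff E₂/h₂ > λE₁/(1+λh₁). Equality gives the switch point.
λE₁h₂ = E₂ + λE₂h₁ ⇒ λ = E₂/(E₁h₂ − E₂h₁) = 2.04/(89.76 − 7.018) = 0.02465 per s.

0.025 per s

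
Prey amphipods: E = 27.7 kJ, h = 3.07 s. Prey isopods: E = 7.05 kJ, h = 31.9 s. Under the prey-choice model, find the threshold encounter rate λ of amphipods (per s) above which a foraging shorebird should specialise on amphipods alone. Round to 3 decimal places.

The zero-one rule: include isopods iff E₂/h₂ > λE₁/(1+λh₁). Equality gives the switch point.
λE₁h₂ = E₂ + λE₂h₁ ⇒ λ = E₂/(E₁h₂ − E₂h₁) = 7.05/(883.6 − 21.64) = 0.008179 per s.

0.008 per s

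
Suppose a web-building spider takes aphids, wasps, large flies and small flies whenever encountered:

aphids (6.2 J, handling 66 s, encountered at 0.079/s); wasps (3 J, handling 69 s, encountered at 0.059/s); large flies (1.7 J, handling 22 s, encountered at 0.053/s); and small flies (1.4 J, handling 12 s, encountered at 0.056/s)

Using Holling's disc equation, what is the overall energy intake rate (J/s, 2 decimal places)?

0.07 J/s

Energy encountered per unit search time: 0.079×6.2 + 0.059×3 + 0.053×1.7 + 0.056×1.4 = 0.8353 J/s.
Handling time per unit search time: 0.079×66 + 0.059×69 + 0.053×22 + 0.056×12 = 11.12.
Rate = 0.8353/(1 + 11.12) = 0.0689 J/s.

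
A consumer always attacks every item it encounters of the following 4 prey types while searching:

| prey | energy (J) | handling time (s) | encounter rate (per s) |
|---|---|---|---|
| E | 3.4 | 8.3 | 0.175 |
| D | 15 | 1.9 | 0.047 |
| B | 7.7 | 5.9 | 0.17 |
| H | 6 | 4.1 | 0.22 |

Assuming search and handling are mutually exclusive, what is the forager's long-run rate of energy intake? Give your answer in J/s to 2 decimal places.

0.88 J/s

R = Σλ_iE_i / (1 + Σλ_ih_i)
Numerator: 0.175×3.4 + 0.047×15 + 0.17×7.7 + 0.22×6 = 3.929
Denominator: 1 + 0.175×8.3 + 0.047×1.9 + 0.17×5.9 + 0.22×4.1 = 4.447
R = 3.929/4.447 = 0.8836 J/s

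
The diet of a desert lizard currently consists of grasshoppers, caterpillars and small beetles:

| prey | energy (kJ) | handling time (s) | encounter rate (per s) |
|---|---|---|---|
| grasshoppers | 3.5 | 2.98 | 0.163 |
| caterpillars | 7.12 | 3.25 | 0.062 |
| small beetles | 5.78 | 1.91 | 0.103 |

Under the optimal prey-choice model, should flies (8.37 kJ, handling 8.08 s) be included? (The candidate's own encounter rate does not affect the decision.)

On grasshoppers, caterpillars and small beetles alone, R = ΣλE/(1+Σλh) = 1.607/1.884 = 0.8531 kJ/s.
flies: E/h = 8.37/8.08 = 1.036 kJ/s.
Since 1.036 > R, including flies increases the long-run rate.

Yes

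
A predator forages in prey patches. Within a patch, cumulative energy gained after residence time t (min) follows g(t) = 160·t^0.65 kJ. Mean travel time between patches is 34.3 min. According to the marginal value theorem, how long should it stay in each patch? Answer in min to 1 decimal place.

Optimal t* satisfies g'(t*) = g(t*)/(T + t*).
g'(t) = 0.65·160·t^-0.35. Setting 0.65·160·t^-0.35 = 160·t^0.65/(34.3+t) gives 0.65(34.3+t) = t, so 0.35·t = 0.65×34.3.
t* = 0.65×34.3/0.35 = 63.7 min.

63.7 min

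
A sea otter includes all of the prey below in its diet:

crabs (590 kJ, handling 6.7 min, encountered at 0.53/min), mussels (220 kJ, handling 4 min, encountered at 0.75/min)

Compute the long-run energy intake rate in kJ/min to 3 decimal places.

63.263 kJ/min

R = Σλ_iE_i / (1 + Σλ_ih_i)
Numerator: 0.53×590 + 0.75×220 = 477.7
Denominator: 1 + 0.53×6.7 + 0.75×4 = 7.551
R = 477.7/7.551 = 63.26 kJ/min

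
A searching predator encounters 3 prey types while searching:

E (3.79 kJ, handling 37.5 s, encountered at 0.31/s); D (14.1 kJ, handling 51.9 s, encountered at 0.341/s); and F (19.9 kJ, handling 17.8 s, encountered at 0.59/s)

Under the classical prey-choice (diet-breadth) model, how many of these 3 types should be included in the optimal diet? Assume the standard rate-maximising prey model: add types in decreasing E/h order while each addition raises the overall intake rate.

Profitabilities (E/h, kJ/s): F 1.12, D 0.272, E 0.101. Add prey in this order while the next type's profitability exceeds the intake rate on those already taken.
Rate on top 1: 1.021. D: 0.272 < 1.021 → exclude; stop.
Optimal diet: F — 1 of 3 types.

1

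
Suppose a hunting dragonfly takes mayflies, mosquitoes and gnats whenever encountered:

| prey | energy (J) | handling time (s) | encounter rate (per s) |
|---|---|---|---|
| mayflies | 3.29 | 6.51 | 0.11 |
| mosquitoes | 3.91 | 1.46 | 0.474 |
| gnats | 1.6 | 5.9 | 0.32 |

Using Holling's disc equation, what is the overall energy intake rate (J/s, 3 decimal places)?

R = (0.11×3.29 + 0.474×3.91 + 0.32×1.6) / (1 + 0.11×6.51 + 0.474×1.46 + 0.32×5.9) = 2.727/4.296 = 0.6348 J/s.

0.635 J/s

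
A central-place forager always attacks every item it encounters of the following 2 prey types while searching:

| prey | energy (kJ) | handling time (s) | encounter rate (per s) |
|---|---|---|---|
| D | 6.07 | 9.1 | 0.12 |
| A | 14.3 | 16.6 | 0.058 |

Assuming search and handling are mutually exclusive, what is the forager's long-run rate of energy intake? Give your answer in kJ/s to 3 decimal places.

Energy encountered per unit search time: 0.12×6.07 + 0.058×14.3 = 1.558 kJ/s.
Handling time per unit search time: 0.12×9.1 + 0.058×16.6 = 2.055.
Rate = 1.558/(1 + 2.055) = 0.51 kJ/s.

0.510 kJ/s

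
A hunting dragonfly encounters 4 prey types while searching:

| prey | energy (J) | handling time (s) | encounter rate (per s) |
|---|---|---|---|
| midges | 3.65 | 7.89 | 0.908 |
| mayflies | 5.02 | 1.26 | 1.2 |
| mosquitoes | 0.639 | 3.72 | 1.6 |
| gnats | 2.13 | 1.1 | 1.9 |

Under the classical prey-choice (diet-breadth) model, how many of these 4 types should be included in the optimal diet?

Rank by E/h (J/s): mayflies 3.98, gnats 1.94, midges 0.463, mosquitoes 0.172. Include each in turn until the next type's E/h falls below the running intake rate.
Rate on top 1: 2.398. gnats: 1.94 < 2.398 → exclude; stop.
Optimal diet: mayflies — 1 of 4 types.

1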